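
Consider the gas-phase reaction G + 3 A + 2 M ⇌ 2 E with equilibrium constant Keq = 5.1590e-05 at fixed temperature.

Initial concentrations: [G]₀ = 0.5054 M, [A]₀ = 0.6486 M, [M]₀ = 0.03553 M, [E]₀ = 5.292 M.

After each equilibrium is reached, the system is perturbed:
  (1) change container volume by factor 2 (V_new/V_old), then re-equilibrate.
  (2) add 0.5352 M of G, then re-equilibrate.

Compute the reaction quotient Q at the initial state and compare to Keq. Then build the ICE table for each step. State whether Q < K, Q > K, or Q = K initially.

Q₀ = 1.6087e+05; Q > K (proceeds reverse)

Q₀ = 1.6087e+05 vs Keq = 5.1590e-05 ⇒ Q>K, reverse
Step 1:
                   G          A          M          E
  init        0.5054     0.6486    0.03553      5.292
  Δ             2.16       6.48       4.32      -4.32
  eq           2.665      7.129      4.355     0.9721
  solve Keq expr → x = -2.16; check Q = 5.1590e-05
Then change container volume by factor 2 (V_new/V_old).
Step 2:
                   G          A          M          E
  init         1.333      3.564      2.178      0.486
  Δ           0.1549     0.4647     0.3098    -0.3098
  eq           1.488      4.029      2.488     0.1762
  solve Keq expr → x = -0.1549; check Q = 5.1590e-05
Then add 0.5352 M of G.
Step 3:
                   G          A          M          E
  init         2.023      4.029      2.488     0.1762
  Δ         -0.01199   -0.03596   -0.02398    0.02398
  eq           2.011      3.993      2.464     0.2002
  solve Keq expr → x = 0.01199; check Q = 5.1590e-05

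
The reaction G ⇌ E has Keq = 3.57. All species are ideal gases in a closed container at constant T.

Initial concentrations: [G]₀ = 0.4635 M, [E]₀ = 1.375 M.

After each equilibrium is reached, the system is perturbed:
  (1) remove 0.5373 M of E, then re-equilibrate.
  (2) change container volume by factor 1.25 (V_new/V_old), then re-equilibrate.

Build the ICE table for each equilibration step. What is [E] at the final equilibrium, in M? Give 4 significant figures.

Q₀ = 2.967 vs Keq = 3.57 ⇒ Q<K, forward
Step 1:
                   G          E
  init        0.4635      1.375
  Δ          -0.0612     0.0612
  eq          0.4023      1.436
  solve Keq expr → x = 0.0612; check Q = 3.57
Then remove 0.5373 M of E.
Step 2:
                   G          E
  init        0.4023     0.8989
  Δ          -0.1176     0.1176
  eq          0.2847      1.016
  solve Keq expr → x = 0.1176; check Q = 3.57
Then change container volume by factor 1.25 (V_new/V_old).
Step 3:
                   G          E
  init        0.2278     0.8132
  Δ                0          0
  eq          0.2278     0.8132
  solve Keq expr → x = 0; check Q = 3.57

[E]_eq = 0.8132 M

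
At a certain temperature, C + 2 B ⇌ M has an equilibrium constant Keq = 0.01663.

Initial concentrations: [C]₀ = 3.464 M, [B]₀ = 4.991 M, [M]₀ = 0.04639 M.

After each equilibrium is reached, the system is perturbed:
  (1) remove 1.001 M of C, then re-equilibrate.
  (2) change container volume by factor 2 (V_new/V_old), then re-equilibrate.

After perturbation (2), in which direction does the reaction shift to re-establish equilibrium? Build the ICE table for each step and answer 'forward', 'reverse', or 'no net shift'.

Q₀ = 5.3761e-04 vs Keq = 0.01663 ⇒ Q<K, forward
Step 1:
                    C           B           M
  I             3.464       4.991     0.04639
  C           -0.6195      -1.239      0.6195
  E             2.844       3.752      0.6659
  solve Keq expr → x = 0.6195; check Q = 0.01663
Then remove 1.001 M of C.
Step 2:
                    C           B           M
  I             1.843       3.752      0.6659
  C            0.1343      0.2685     -0.1343
  E             1.978        4.02      0.5316
  solve Keq expr → x = -0.1343; check Q = 0.01663
Then change container volume by factor 2 (V_new/V_old).
Step 3:
                    C           B           M
  I            0.9889        2.01      0.2658
  C            0.1616      0.3233     -0.1616
  E             1.151       2.334      0.1042
  solve Keq expr → x = -0.1616; check Q = 0.01663

Direction: reverse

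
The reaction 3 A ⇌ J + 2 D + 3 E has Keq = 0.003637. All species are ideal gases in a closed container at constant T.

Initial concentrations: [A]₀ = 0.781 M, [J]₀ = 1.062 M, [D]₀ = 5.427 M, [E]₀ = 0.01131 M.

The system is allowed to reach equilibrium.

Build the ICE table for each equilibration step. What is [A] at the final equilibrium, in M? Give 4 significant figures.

Q₀ = 9.4990e-05 vs Keq = 0.003637 ⇒ Q<K, forward
Step 1:
                  A         J         D         E
  I           0.781     1.062     5.427   0.01131
  C         -0.0254  0.008465   0.01693    0.0254
  E          0.7556      1.07     5.444   0.03671
  solve Keq expr → x = 0.008465; check Q = 0.003637

[A]_eq = 0.7556 M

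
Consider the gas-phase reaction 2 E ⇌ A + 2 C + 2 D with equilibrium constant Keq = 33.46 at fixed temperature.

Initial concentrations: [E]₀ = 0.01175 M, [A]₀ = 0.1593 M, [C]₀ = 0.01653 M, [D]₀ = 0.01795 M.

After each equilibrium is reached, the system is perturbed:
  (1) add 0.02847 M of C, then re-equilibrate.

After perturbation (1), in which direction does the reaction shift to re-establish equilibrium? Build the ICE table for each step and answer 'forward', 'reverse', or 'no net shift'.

Direction: reverse

Q₀ = 1.0158e-04 vs Keq = 33.46 ⇒ Q<K, forward
Step 1:
                   E          A          C          D
  Initial    0.01175     0.1593    0.01653    0.01795
  Change    -0.01169   0.005846    0.01169    0.01169
  Equil   5.8768e-05     0.1651    0.02822    0.02964
  solve Keq expr → x = 0.005846; check Q = 33.46
Then add 0.02847 M of C.
Step 2:
                   E          A          C          D
  Initial 5.8768e-05     0.1651    0.05669    0.02964
  Change  5.8919e-05 -2.9459e-05 -5.8919e-05 -5.8919e-05
  Equil   1.1769e-04     0.1651    0.05663    0.02958
  solve Keq expr → x = -2.9459e-05; check Q = 33.46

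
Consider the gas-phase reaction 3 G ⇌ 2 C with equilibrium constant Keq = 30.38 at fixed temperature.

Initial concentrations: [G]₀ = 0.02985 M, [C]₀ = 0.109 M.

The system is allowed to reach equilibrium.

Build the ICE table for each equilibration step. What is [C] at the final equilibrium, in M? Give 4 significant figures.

Q₀ = 446.7 vs Keq = 30.38 ⇒ Q>K, reverse
Step 1:
                   G          C
  Initial    0.02985      0.109
  Change     0.03306   -0.02204
  Equil      0.06291    0.08696
  solve Keq expr → x = -0.01102; check Q = 30.38

[C]_eq = 0.08696 M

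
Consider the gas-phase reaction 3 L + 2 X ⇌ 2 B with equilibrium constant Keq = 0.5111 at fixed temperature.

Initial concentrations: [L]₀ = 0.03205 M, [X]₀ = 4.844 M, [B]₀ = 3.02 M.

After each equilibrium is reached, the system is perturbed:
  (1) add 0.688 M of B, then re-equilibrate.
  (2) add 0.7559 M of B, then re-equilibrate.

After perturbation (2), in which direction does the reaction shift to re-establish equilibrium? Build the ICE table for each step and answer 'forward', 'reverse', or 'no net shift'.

Q₀ = 1.1807e+04 vs Keq = 0.5111 ⇒ Q>K, reverse
Step 1:
                   L          X          B
  Initial    0.03205      4.844       3.02
  Change      0.7297     0.4865    -0.4865
  Equil       0.7617       5.33      2.534
  solve Keq expr → x = -0.2432; check Q = 0.5111
Then add 0.688 M of B.
Step 2:
                   L          X          B
  Initial     0.7617       5.33      3.222
  Change      0.1106    0.07373   -0.07373
  Equil       0.8723      5.404      3.148
  solve Keq expr → x = -0.03687; check Q = 0.5111
Then add 0.7559 M of B.
Step 3:
                   L          X          B
  Initial     0.8723      5.404      3.904
  Change      0.1125    0.07503   -0.07503
  Equil       0.9849      5.479      3.829
  solve Keq expr → x = -0.03752; check Q = 0.5111

Direction: reverse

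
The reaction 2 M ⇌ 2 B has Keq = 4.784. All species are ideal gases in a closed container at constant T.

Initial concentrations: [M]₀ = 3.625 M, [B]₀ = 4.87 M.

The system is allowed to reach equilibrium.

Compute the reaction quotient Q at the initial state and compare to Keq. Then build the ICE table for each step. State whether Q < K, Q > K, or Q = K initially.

Q₀ = 1.805 vs Keq = 4.784 ⇒ Q<K, forward
Step 1:
                   M          B
  Initial      3.625       4.87
  Change     -0.9597     0.9597
  Equil        2.665       5.83
  solve Keq expr → x = 0.4798; check Q = 4.784

Q₀ = 1.805; Q < K (proceeds forward)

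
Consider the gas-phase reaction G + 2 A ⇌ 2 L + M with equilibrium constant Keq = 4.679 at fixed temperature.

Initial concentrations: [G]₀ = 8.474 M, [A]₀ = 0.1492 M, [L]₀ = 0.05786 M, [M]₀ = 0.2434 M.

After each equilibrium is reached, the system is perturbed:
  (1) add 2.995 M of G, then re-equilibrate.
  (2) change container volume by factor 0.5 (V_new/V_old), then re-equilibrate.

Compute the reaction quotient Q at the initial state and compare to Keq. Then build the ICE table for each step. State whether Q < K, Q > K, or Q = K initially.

Q₀ = 0.00432 vs Keq = 4.679 ⇒ Q<K, forward
Step 1:
                   G          A          L          M
  Initial      8.474     0.1492    0.05786     0.2434
  Change    -0.06616    -0.1323     0.1323    0.06616
  Equil        8.408    0.01687     0.1902     0.3096
  solve Keq expr → x = 0.06616; check Q = 4.679
Then add 2.995 M of G.
Step 2:
                   G          A          L          M
  Initial       11.4    0.01687     0.1902     0.3096
  Change   -0.001095  -0.002191   0.002191   0.001095
  Equil         11.4    0.01468     0.1924     0.3107
  solve Keq expr → x = 0.001095; check Q = 4.679
Then change container volume by factor 0.5 (V_new/V_old).
Step 3:
                   G          A          L          M
  Initial       22.8    0.02936     0.3848     0.6213
  Change           0          0          0          0
  Equil         22.8    0.02936     0.3848     0.6213
  solve Keq expr → x = 0; check Q = 4.679

Q₀ = 0.00432; Q < K (proceeds forward)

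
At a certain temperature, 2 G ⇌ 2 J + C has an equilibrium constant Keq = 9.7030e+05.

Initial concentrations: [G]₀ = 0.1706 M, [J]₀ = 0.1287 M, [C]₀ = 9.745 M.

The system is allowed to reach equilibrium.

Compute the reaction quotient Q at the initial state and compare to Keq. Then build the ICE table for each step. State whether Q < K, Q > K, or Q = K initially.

Q₀ = 5.546 vs Keq = 9.7030e+05 ⇒ Q<K, forward
Step 1:
                   G          J          C
  init        0.1706     0.1287      9.745
  Δ          -0.1697     0.1697    0.08483
  eq      9.4961e-04     0.2984       9.83
  solve Keq expr → x = 0.08483; check Q = 9.7030e+05

Q₀ = 5.546; Q < K (proceeds forward)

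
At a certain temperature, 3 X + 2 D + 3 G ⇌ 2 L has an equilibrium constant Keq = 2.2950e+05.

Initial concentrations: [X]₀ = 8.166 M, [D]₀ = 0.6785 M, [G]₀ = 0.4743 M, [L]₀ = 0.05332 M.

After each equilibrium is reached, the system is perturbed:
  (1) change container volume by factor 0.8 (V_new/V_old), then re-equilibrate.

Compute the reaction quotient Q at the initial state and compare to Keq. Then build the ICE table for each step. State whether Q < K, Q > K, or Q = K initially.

Q₀ = 1.0629e-04 vs Keq = 2.2950e+05 ⇒ Q<K, forward
Step 1:
                   X          D          G          L
  Initial      8.166     0.6785     0.4743    0.05332
  Change     -0.4722    -0.3148    -0.4722     0.3148
  Equil        7.694     0.3637    0.00214     0.3681
  solve Keq expr → x = 0.1574; check Q = 2.2950e+05
Then change container volume by factor 0.8 (V_new/V_old).
Step 2:
                   X          D          G          L
  Initial      9.617     0.4547   0.002675     0.4601
  Change  -9.5957e-04 -6.3971e-04 -9.5957e-04 6.3971e-04
  Equil        9.616      0.454   0.001715     0.4608
  solve Keq expr → x = 3.1986e-04; check Q = 2.2950e+05

Q₀ = 1.0629e-04; Q < K (proceeds forward)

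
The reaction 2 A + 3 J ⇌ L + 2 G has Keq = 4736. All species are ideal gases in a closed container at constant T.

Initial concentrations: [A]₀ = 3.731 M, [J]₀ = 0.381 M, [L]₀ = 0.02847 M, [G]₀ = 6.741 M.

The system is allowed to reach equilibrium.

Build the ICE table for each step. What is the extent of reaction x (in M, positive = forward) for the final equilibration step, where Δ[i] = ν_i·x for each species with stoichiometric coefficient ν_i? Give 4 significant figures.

x = 0.1108 M

Q₀ = 1.68 vs Keq = 4736 ⇒ Q<K, forward
Step 1:
                   A          J          L          G
  init         3.731      0.381    0.02847      6.741
  Δ          -0.2215    -0.3323     0.1108     0.2215
  eq           3.509    0.04873     0.1392      6.963
  solve Keq expr → x = 0.1108; check Q = 4736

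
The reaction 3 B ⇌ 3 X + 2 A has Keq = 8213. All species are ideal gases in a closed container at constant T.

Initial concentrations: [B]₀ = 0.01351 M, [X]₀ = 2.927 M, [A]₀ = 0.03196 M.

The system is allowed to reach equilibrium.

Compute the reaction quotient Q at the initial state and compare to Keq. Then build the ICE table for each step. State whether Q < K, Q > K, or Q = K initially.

Q₀ = 1.0388e+04; Q > K (proceeds reverse)

Q₀ = 1.0388e+04 vs Keq = 8213 ⇒ Q>K, reverse
Step 1:
                    B           X           A
  Initial     0.01351       2.927     0.03196
  Change   9.1030e-04 -9.1030e-04 -6.0687e-04
  Equil       0.01442       2.926     0.03135
  solve Keq expr → x = -3.0343e-04; check Q = 8213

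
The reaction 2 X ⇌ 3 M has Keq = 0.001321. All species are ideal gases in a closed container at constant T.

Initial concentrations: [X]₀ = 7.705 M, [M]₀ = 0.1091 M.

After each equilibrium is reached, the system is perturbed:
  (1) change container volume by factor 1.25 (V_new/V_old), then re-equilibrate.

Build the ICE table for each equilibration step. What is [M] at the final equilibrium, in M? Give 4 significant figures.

[M]_eq = 0.3615 M

Q₀ = 2.1874e-05 vs Keq = 0.001321 ⇒ Q<K, forward
Step 1:
                   X          M
  Initial      7.705     0.1091
  Change     -0.2075     0.3112
  Equil        7.498     0.4203
  solve Keq expr → x = 0.1037; check Q = 0.001321
Then change container volume by factor 1.25 (V_new/V_old).
Step 2:
                   X          M
  Initial      5.998     0.3363
  Change    -0.01686    0.02529
  Equil        5.981     0.3615
  solve Keq expr → x = 0.008429; check Q = 0.001321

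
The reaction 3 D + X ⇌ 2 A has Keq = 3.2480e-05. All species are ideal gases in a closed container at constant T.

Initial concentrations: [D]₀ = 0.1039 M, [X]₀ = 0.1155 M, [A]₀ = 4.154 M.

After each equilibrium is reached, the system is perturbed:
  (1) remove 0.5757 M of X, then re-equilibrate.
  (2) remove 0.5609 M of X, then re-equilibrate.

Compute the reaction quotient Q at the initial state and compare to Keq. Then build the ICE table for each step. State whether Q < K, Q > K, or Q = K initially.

Q₀ = 1.3320e+05; Q > K (proceeds reverse)

Q₀ = 1.3320e+05 vs Keq = 3.2480e-05 ⇒ Q>K, reverse
Step 1:
                    D           X           A
  Initial      0.1039      0.1155       4.154
  Change        6.041       2.014      -4.027
  Equil         6.145       2.129      0.1267
  solve Keq expr → x = -2.014; check Q = 3.2480e-05
Then remove 0.5757 M of X.
Step 2:
                    D           X           A
  Initial       6.145       1.553      0.1267
  Change      0.02621    0.008737    -0.01747
  Equil         6.171       1.562      0.1092
  solve Keq expr → x = -0.008737; check Q = 3.2480e-05
Then remove 0.5609 M of X.
Step 3:
                    D           X           A
  Initial       6.171       1.001      0.1092
  Change      0.03099     0.01033    -0.02066
  Equil         6.202       1.012     0.08854
  solve Keq expr → x = -0.01033; check Q = 3.2480e-05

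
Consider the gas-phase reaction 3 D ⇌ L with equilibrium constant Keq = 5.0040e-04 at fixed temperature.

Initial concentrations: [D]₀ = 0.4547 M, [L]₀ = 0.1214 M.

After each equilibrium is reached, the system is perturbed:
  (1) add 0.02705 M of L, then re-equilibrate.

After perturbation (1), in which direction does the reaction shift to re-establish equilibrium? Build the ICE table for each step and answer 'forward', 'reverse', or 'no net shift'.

Direction: reverse

Q₀ = 1.291 vs Keq = 5.0040e-04 ⇒ Q>K, reverse
Step 1:
                   D          L
  Initial     0.4547     0.1214
  Change      0.3634    -0.1211
  Equil       0.8181 2.7397e-04
  solve Keq expr → x = -0.1211; check Q = 5.0040e-04
Then add 0.02705 M of L.
Step 2:
                   D          L
  Initial     0.8181    0.02732
  Change     0.08088   -0.02696
  Equil        0.899 3.6353e-04
  solve Keq expr → x = -0.02696; check Q = 5.0040e-04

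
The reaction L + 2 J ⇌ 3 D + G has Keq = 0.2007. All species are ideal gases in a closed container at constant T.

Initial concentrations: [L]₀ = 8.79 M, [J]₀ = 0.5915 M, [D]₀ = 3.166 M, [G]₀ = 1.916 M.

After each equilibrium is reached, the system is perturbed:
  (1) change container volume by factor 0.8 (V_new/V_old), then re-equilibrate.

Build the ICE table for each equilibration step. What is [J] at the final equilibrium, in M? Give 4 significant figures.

[J]_eq = 2.143 M

Q₀ = 19.77 vs Keq = 0.2007 ⇒ Q>K, reverse
Step 1:
                  L         J         D         G
  init         8.79    0.5915     3.166     1.916
  Δ          0.5368     1.074    -1.611   -0.5368
  eq          9.327     1.665     1.555     1.379
  solve Keq expr → x = -0.5368; check Q = 0.2007
Then change container volume by factor 0.8 (V_new/V_old).
Step 2:
                  L         J         D         G
  init        11.66     2.081     1.944     1.724
  Δ         0.03054   0.06108  -0.09162  -0.03054
  eq          11.69     2.143     1.853     1.693
  solve Keq expr → x = -0.03054; check Q = 0.2007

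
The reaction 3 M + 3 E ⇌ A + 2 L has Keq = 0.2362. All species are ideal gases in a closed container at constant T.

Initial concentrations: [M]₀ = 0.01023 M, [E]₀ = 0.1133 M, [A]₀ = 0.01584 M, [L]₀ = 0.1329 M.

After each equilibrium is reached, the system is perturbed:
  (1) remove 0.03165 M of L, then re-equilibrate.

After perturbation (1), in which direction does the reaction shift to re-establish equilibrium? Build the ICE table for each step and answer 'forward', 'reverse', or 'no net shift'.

Direction: forward

Q₀ = 1.7968e+05 vs Keq = 0.2362 ⇒ Q>K, reverse
Step 1:
                   M          E          A          L
  Initial    0.01023     0.1133    0.01584     0.1329
  Change     0.04746    0.04746   -0.01582   -0.03164
  Equil      0.05769     0.1608 1.8383e-05     0.1013
  solve Keq expr → x = -0.01582; check Q = 0.2362
Then remove 0.03165 M of L.
Step 2:
                   M          E          A          L
  Initial    0.05769     0.1608 1.8383e-05    0.06961
  Change  -6.0917e-05 -6.0917e-05 2.0306e-05 4.0612e-05
  Equil      0.05763     0.1607 3.8689e-05    0.06965
  solve Keq expr → x = 2.0306e-05; check Q = 0.2362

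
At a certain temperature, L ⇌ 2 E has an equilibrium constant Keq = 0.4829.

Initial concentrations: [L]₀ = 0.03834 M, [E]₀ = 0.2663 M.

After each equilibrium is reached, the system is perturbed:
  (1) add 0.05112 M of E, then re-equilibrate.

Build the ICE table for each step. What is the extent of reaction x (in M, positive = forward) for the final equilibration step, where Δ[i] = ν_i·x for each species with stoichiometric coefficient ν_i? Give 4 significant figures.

x = -0.01597 M

Q₀ = 1.85 vs Keq = 0.4829 ⇒ Q>K, reverse
Step 1:
                   L          E
  Initial    0.03834     0.2663
  Change     0.03748   -0.07496
  Equil      0.07582     0.1913
  solve Keq expr → x = -0.03748; check Q = 0.4829
Then add 0.05112 M of E.
Step 2:
                   L          E
  Initial    0.07582     0.2425
  Change     0.01597   -0.03193
  Equil      0.09178     0.2105
  solve Keq expr → x = -0.01597; check Q = 0.4829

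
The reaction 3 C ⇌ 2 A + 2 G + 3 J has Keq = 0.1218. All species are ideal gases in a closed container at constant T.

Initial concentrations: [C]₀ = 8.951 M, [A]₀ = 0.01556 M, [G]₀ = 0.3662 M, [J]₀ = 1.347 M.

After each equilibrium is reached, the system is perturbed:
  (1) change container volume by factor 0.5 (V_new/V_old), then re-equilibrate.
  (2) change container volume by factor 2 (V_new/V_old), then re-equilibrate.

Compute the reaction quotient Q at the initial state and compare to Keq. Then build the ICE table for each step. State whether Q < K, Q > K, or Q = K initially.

Q₀ = 1.1065e-07; Q < K (proceeds forward)

Q₀ = 1.1065e-07 vs Keq = 0.1218 ⇒ Q<K, forward
Step 1:
                  C         A         G         J
  I           8.951   0.01556    0.3662     1.347
  C          -1.534     1.023     1.023     1.534
  E           7.417     1.038     1.389     2.881
  solve Keq expr → x = 0.5113; check Q = 0.1218
Then change container volume by factor 0.5 (V_new/V_old).
Step 2:
                  C         A         G         J
  I           14.83     2.076     2.778     5.762
  C           1.272   -0.8477   -0.8477    -1.272
  E           16.11     1.229      1.93      4.49
  solve Keq expr → x = -0.4239; check Q = 0.1218
Then change container volume by factor 2 (V_new/V_old).
Step 3:
                  C         A         G         J
  I           8.053    0.6143    0.9649     2.245
  C         -0.6358    0.4239    0.4239    0.6358
  E           7.417     1.038     1.389     2.881
  solve Keq expr → x = 0.2119; check Q = 0.1218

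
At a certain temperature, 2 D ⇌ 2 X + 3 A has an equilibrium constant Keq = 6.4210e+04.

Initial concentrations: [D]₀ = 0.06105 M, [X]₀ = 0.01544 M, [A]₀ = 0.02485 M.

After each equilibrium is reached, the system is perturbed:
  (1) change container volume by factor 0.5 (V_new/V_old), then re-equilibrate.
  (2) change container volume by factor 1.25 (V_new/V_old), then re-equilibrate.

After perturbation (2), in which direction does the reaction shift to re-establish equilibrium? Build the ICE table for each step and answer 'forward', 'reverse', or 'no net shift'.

Q₀ = 9.8153e-07 vs Keq = 6.4210e+04 ⇒ Q<K, forward
Step 1:
                  D         X         A
  init      0.06105   0.01544   0.02485
  Δ        -0.06104   0.06104   0.09156
  eq      1.1987e-05   0.07648    0.1164
  solve Keq expr → x = 0.03052; check Q = 6.4210e+04
Then change container volume by factor 0.5 (V_new/V_old).
Step 2:
                  D         X         A
  init    2.3974e-05     0.153    0.2328
  Δ       4.3786e-05 -4.3786e-05 -6.5679e-05
  eq      6.7760e-05    0.1529    0.2327
  solve Keq expr → x = -2.1893e-05; check Q = 6.4210e+04
Then change container volume by factor 1.25 (V_new/V_old).
Step 3:
                  D         X         A
  init    5.4208e-05    0.1223    0.1862
  Δ       -1.5408e-05 1.5408e-05 2.3112e-05
  eq      3.8800e-05    0.1223    0.1862
  solve Keq expr → x = 7.7039e-06; check Q = 6.4210e+04

Direction: forward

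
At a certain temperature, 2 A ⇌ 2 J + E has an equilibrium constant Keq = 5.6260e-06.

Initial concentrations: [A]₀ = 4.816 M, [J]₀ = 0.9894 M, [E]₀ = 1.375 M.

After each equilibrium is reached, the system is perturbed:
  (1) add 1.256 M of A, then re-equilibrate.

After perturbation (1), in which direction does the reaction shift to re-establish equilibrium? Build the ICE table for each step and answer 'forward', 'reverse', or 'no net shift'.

Q₀ = 0.05803 vs Keq = 5.6260e-06 ⇒ Q>K, reverse
Step 1:
                  A         J         E
  init        4.816    0.9894     1.375
  Δ          0.9748   -0.9748   -0.4874
  eq          5.791   0.01458    0.8876
  solve Keq expr → x = -0.4874; check Q = 5.6260e-06
Then add 1.256 M of A.
Step 2:
                  A         J         E
  init        7.047   0.01458    0.8876
  Δ       -0.003139  0.003139  0.001569
  eq          7.044   0.01772    0.8892
  solve Keq expr → x = 0.001569; check Q = 5.6260e-06

Direction: forward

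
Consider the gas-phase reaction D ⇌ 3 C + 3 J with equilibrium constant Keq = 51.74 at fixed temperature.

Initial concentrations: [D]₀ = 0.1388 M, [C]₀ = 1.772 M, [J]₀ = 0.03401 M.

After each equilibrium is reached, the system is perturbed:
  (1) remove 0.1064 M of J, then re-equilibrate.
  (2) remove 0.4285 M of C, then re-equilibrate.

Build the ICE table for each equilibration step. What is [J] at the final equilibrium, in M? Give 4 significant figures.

Q₀ = 0.001577 vs Keq = 51.74 ⇒ Q<K, forward
Step 1:
                   D          C          J
  I           0.1388      1.772    0.03401
  C          -0.1255     0.3766     0.3766
  E          0.01327      2.149     0.4106
  solve Keq expr → x = 0.1255; check Q = 51.74
Then remove 0.1064 M of J.
Step 2:
                   D          C          J
  I          0.01327      2.149     0.3042
  C        -0.006574    0.01972    0.01972
  E         0.006697      2.168     0.3239
  solve Keq expr → x = 0.006574; check Q = 51.74
Then remove 0.4285 M of C.
Step 3:
                   D          C          J
  I         0.006697       1.74     0.3239
  C        -0.002895   0.008685   0.008685
  E         0.003802      1.748     0.3326
  solve Keq expr → x = 0.002895; check Q = 51.74

[J]_eq = 0.3326 M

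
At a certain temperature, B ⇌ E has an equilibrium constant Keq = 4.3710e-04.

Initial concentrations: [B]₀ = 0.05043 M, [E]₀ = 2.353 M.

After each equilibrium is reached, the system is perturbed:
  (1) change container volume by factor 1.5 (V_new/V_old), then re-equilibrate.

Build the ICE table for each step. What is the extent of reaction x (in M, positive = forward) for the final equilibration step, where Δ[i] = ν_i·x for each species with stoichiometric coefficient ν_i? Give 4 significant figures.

Q₀ = 46.66 vs Keq = 4.3710e-04 ⇒ Q>K, reverse
Step 1:
                   B          E
  Initial    0.05043      2.353
  Change       2.352     -2.352
  Equil        2.402    0.00105
  solve Keq expr → x = -2.352; check Q = 4.3710e-04
Then change container volume by factor 1.5 (V_new/V_old).
Step 2:
                   B          E
  Initial      1.602 7.0005e-04
  Change           0          0
  Equil        1.602 7.0005e-04
  solve Keq expr → x = 0; check Q = 4.3710e-04

x = 0 M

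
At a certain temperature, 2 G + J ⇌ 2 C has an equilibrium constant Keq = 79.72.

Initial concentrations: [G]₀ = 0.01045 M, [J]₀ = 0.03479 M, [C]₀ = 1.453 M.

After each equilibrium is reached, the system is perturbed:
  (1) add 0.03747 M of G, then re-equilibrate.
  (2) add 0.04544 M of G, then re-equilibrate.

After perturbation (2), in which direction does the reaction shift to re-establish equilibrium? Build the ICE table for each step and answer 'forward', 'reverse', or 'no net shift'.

Q₀ = 5.5570e+05 vs Keq = 79.72 ⇒ Q>K, reverse
Step 1:
                  G         J         C
  I         0.01045   0.03479     1.453
  C           0.294     0.147    -0.294
  E          0.3044    0.1818     1.159
  solve Keq expr → x = -0.147; check Q = 79.72
Then add 0.03747 M of G.
Step 2:
                  G         J         C
  I          0.3419    0.1818     1.159
  C        -0.02192  -0.01096   0.02192
  E            0.32    0.1708     1.181
  solve Keq expr → x = 0.01096; check Q = 79.72
Then add 0.04544 M of G.
Step 3:
                  G         J         C
  I          0.3654    0.1708     1.181
  C        -0.02556  -0.01278   0.02556
  E          0.3399    0.1581     1.206
  solve Keq expr → x = 0.01278; check Q = 79.72

Direction: forward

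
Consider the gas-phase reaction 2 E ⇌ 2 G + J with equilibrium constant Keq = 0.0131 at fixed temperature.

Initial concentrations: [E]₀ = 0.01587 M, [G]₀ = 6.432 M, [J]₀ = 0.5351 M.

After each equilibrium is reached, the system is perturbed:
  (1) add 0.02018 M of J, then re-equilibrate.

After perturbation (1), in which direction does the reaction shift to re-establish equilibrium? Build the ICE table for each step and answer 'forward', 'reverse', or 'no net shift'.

Direction: reverse

Q₀ = 8.7897e+04 vs Keq = 0.0131 ⇒ Q>K, reverse
Step 1:
                  E         G         J
  Initial   0.01587     6.432    0.5351
  Change      1.069    -1.069   -0.5346
  Equil       1.085     5.363 5.3621e-04
  solve Keq expr → x = -0.5346; check Q = 0.0131
Then add 0.02018 M of J.
Step 2:
                  E         G         J
  Initial     1.085     5.363   0.02072
  Change    0.04026  -0.04026  -0.02013
  Equil       1.125     5.323 5.8550e-04
  solve Keq expr → x = -0.02013; check Q = 0.0131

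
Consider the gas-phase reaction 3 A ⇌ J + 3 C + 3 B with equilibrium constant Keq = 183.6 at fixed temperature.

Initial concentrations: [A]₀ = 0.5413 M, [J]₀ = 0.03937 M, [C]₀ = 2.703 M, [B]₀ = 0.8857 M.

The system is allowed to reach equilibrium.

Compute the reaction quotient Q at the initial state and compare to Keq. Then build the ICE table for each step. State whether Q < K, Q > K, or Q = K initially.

Q₀ = 3.406 vs Keq = 183.6 ⇒ Q<K, forward
Step 1:
                  A         J         C         B
  init       0.5413   0.03937     2.703    0.8857
  Δ         -0.2488   0.08294    0.2488    0.2488
  eq         0.2925    0.1223     2.952     1.135
  solve Keq expr → x = 0.08294; check Q = 183.6

Q₀ = 3.406; Q < K (proceeds forward)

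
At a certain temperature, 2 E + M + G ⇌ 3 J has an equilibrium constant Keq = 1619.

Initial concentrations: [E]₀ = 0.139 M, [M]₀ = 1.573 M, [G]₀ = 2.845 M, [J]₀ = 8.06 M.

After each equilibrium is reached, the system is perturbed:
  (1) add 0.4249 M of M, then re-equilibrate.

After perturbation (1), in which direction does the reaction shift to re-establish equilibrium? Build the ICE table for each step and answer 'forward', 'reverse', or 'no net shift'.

Q₀ = 6056 vs Keq = 1619 ⇒ Q>K, reverse
Step 1:
                    E           M           G           J
  I             0.139       1.573       2.845        8.06
  C            0.1142     0.05709     0.05709     -0.1713
  E            0.2532        1.63       2.902       7.889
  solve Keq expr → x = -0.05709; check Q = 1619
Then add 0.4249 M of M.
Step 2:
                    E           M           G           J
  I            0.2532       2.055       2.902       7.889
  C           -0.0249    -0.01245    -0.01245     0.03735
  E            0.2283       2.043        2.89       7.926
  solve Keq expr → x = 0.01245; check Q = 1619

Direction: forward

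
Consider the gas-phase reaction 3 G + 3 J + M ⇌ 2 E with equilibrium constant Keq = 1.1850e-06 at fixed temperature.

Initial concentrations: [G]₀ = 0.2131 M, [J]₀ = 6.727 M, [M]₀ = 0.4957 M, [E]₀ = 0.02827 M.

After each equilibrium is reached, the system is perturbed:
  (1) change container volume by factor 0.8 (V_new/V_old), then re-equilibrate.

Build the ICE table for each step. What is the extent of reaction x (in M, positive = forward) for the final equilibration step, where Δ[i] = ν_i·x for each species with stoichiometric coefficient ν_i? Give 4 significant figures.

Q₀ = 5.4729e-04 vs Keq = 1.1850e-06 ⇒ Q>K, reverse
Step 1:
                   G          J          M          E
  Initial     0.2131      6.727     0.4957    0.02827
  Change      0.0398     0.0398    0.01327   -0.02653
  Equil       0.2529      6.767      0.509   0.001739
  solve Keq expr → x = -0.01327; check Q = 1.1850e-06
Then change container volume by factor 0.8 (V_new/V_old).
Step 2:
                   G          J          M          E
  Initial     0.3161      8.458     0.6362   0.002173
  Change   -0.002365  -0.002365 -7.8841e-04   0.001577
  Equil       0.3138      8.456     0.6354    0.00375
  solve Keq expr → x = 7.8841e-04; check Q = 1.1850e-06

x = 7.8841e-04 M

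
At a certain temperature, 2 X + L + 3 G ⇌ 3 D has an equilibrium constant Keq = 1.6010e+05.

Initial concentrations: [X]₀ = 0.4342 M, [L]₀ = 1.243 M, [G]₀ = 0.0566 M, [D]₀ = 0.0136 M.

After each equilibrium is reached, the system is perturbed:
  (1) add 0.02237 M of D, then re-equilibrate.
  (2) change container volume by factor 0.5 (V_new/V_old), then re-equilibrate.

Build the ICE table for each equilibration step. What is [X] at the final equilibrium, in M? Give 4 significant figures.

Q₀ = 0.0592 vs Keq = 1.6010e+05 ⇒ Q<K, forward
Step 1:
                   X          L          G          D
  Initial     0.4342      1.243     0.0566     0.0136
  Change    -0.03629   -0.01815   -0.05444    0.05444
  Equil       0.3979      1.225   0.002165    0.06804
  solve Keq expr → x = 0.01815; check Q = 1.6010e+05
Then add 0.02237 M of D.
Step 2:
                   X          L          G          D
  Initial     0.3979      1.225   0.002165    0.09041
  Change  4.5833e-04 2.2916e-04 6.8749e-04 -6.8749e-04
  Equil       0.3984      1.225   0.002852    0.08972
  solve Keq expr → x = -2.2916e-04; check Q = 1.6010e+05
Then change container volume by factor 0.5 (V_new/V_old).
Step 3:
                   X          L          G          D
  Initial     0.7967       2.45   0.005704     0.1794
  Change   -0.001868 -9.3423e-04  -0.002803   0.002803
  Equil       0.7949      2.449   0.002902     0.1822
  solve Keq expr → x = 9.3423e-04; check Q = 1.6010e+05

[X]_eq = 0.7949 M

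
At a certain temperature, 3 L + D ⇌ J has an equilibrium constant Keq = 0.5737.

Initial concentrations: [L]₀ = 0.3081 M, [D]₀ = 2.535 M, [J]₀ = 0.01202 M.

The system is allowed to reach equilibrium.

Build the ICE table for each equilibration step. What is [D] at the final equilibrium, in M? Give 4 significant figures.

[D]_eq = 2.52 M

Q₀ = 0.1621 vs Keq = 0.5737 ⇒ Q<K, forward
Step 1:
                   L          D          J
  init        0.3081      2.535    0.01202
  Δ         -0.04392   -0.01464    0.01464
  eq          0.2642       2.52    0.02666
  solve Keq expr → x = 0.01464; check Q = 0.5737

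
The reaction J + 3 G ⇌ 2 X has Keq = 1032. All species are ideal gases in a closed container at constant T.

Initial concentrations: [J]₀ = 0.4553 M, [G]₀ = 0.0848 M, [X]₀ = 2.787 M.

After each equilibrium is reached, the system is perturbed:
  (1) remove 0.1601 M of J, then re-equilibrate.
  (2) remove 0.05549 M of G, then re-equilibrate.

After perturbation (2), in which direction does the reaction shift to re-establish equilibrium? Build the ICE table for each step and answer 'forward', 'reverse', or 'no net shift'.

Direction: reverse

Q₀ = 2.7976e+04 vs Keq = 1032 ⇒ Q>K, reverse
Step 1:
                    J           G           X
  init         0.4553      0.0848       2.787
  Δ           0.05162      0.1549     -0.1032
  eq           0.5069      0.2397       2.684
  solve Keq expr → x = -0.05162; check Q = 1032
Then remove 0.1601 M of J.
Step 2:
                    J           G           X
  init         0.3468      0.2397       2.684
  Δ          0.009533      0.0286    -0.01907
  eq           0.3564      0.2683       2.665
  solve Keq expr → x = -0.009533; check Q = 1032
Then remove 0.05549 M of G.
Step 3:
                    J           G           X
  init         0.3564      0.2128       2.665
  Δ           0.01644     0.04931    -0.03287
  eq           0.3728      0.2621       2.632
  solve Keq expr → x = -0.01644; check Q = 1032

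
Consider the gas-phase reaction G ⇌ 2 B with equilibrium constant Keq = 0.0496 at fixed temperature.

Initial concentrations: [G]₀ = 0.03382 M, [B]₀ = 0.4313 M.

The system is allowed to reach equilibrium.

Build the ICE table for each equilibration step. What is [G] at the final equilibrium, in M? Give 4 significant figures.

Q₀ = 5.5 vs Keq = 0.0496 ⇒ Q>K, reverse
Step 1:
                  G         B
  Initial   0.03382    0.4313
  Change     0.1659   -0.3318
  Equil      0.1997   0.09953
  solve Keq expr → x = -0.1659; check Q = 0.0496

[G]_eq = 0.1997 M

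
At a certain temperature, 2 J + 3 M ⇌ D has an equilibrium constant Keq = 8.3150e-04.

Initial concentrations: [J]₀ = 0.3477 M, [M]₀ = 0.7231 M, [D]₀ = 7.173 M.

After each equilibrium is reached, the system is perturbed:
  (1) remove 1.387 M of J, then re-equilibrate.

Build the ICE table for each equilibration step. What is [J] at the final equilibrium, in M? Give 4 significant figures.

Q₀ = 156.9 vs Keq = 8.3150e-04 ⇒ Q>K, reverse
Step 1:
                    J           M           D
  init         0.3477      0.7231       7.173
  Δ             4.066       6.098      -2.033
  eq            4.413       6.821        5.14
  solve Keq expr → x = -2.033; check Q = 8.3150e-04
Then remove 1.387 M of J.
Step 2:
                    J           M           D
  init          3.026       6.821        5.14
  Δ            0.5685      0.8528     -0.2843
  eq            3.595       7.674       4.856
  solve Keq expr → x = -0.2843; check Q = 8.3150e-04

[J]_eq = 3.595 M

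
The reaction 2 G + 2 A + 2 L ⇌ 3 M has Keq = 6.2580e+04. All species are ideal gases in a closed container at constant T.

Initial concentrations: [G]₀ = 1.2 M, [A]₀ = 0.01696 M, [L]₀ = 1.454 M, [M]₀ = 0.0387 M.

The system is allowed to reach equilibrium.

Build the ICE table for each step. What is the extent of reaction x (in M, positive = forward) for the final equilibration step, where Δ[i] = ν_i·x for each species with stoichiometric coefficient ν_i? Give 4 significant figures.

Q₀ = 0.06619 vs Keq = 6.2580e+04 ⇒ Q<K, forward
Step 1:
                  G         A         L         M
  init          1.2   0.01696     1.454    0.0387
  Δ        -0.01692  -0.01692  -0.01692   0.02538
  eq          1.183 3.8142e-05     1.437   0.06408
  solve Keq expr → x = 0.008461; check Q = 6.2580e+04

x = 0.008461 M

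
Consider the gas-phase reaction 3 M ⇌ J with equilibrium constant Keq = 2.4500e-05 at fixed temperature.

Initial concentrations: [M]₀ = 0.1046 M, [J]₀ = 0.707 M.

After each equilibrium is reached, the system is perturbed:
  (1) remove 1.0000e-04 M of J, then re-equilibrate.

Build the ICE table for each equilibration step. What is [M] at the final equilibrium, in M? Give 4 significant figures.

[M]_eq = 2.224 M

Q₀ = 617.8 vs Keq = 2.4500e-05 ⇒ Q>K, reverse
Step 1:
                    M           J
  I            0.1046       0.707
  C              2.12     -0.7067
  E             2.225  2.6979e-04
  solve Keq expr → x = -0.7067; check Q = 2.4500e-05
Then remove 1.0000e-04 M of J.
Step 2:
                    M           J
  I             2.225  1.6979e-04
  C       -2.9967e-04  9.9891e-05
  E             2.224  2.6969e-04
  solve Keq expr → x = 9.9891e-05; check Q = 2.4500e-05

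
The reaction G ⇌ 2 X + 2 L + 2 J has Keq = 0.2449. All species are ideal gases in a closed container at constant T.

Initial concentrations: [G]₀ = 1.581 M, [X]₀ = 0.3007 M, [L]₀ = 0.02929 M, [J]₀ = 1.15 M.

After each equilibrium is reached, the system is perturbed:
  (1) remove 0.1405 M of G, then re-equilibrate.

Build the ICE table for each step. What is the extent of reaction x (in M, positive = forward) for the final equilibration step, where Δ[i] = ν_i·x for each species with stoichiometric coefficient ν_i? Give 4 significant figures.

x = -0.006376 M

Q₀ = 6.4889e-05 vs Keq = 0.2449 ⇒ Q<K, forward
Step 1:
                    G           X           L           J
  I             1.581      0.3007     0.02929        1.15
  C           -0.2251      0.4502      0.4502      0.4502
  E             1.356      0.7509      0.4795         1.6
  solve Keq expr → x = 0.2251; check Q = 0.2449
Then remove 0.1405 M of G.
Step 2:
                    G           X           L           J
  I             1.215      0.7509      0.4795         1.6
  C          0.006376    -0.01275    -0.01275    -0.01275
  E             1.222      0.7382      0.4668       1.587
  solve Keq expr → x = -0.006376; check Q = 0.2449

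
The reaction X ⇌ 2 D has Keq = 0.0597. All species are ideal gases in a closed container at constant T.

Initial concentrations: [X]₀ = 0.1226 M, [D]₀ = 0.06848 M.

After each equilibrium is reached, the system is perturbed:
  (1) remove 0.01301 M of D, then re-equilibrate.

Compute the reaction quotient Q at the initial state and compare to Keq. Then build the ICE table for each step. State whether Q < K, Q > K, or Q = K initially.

Q₀ = 0.03825; Q < K (proceeds forward)

Q₀ = 0.03825 vs Keq = 0.0597 ⇒ Q<K, forward
Step 1:
                    X           D
  I            0.1226     0.06848
  C         -0.007252      0.0145
  E            0.1153     0.08298
  solve Keq expr → x = 0.007252; check Q = 0.0597
Then remove 0.01301 M of D.
Step 2:
                    X           D
  I            0.1153     0.06997
  C         -0.005503     0.01101
  E            0.1098     0.08098
  solve Keq expr → x = 0.005503; check Q = 0.0597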